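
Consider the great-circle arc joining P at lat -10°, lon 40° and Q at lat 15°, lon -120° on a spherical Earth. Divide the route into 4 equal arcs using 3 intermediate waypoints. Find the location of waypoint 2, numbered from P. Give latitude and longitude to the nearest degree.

Convert each endpoint to a unit vector on the sphere (x = cos φ cos λ, y = cos φ sin λ, z = sin φ).
The central angle between the endpoints is δ = arccos(p₁·p₂) ≈ 2.790 rad (159.9°).
Interpolate at f = 2/4 with slerp weights a = sin((1−f)δ)/sin δ ≈ 2.859, b = sin(fδ)/sin δ ≈ 2.859.
p = a·p₁ + b·p₂ ≈ (0.776, -0.582, 0.243); φ = arcsin(p_z) ≈ 14.09°, λ = atan2(p_y, p_x) ≈ -36.86°.

≈ lat 14°, lon -37°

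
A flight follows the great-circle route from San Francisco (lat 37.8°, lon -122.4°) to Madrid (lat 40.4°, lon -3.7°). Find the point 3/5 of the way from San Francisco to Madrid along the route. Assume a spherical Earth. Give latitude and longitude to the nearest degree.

≈ lat 57°, lon -49°

Convert each endpoint to a unit vector on the sphere (x = cos φ cos λ, y = cos φ sin λ, z = sin φ).
The central angle between the endpoints is δ = arccos(p₁·p₂) ≈ 1.462 rad (83.8°).
Interpolate at f = 3/5 with slerp weights a = sin((1−f)δ)/sin δ ≈ 0.555, b = sin(fδ)/sin δ ≈ 0.774.
p = a·p₁ + b·p₂ ≈ (0.353, -0.409, 0.842); φ = arcsin(p_z) ≈ 57.33°, λ = atan2(p_y, p_x) ≈ -49.19°.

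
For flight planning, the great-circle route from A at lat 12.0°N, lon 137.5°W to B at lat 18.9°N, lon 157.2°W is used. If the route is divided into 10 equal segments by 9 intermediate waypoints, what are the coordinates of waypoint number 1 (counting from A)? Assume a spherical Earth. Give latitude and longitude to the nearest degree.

Convert each endpoint to a unit vector on the sphere (x = cos φ cos λ, y = cos φ sin λ, z = sin φ).
The central angle between the endpoints is δ = arccos(p₁·p₂) ≈ 0.352 rad (20.2°).
Interpolate at f = 1/10 with slerp weights a = sin((1−f)δ)/sin δ ≈ 0.904, b = sin(fδ)/sin δ ≈ 0.102.
p = a·p₁ + b·p₂ ≈ (-0.741, -0.635, 0.221); φ = arcsin(p_z) ≈ 12.76°, λ = atan2(p_y, p_x) ≈ -139.41°.

≈ lat 13°N, lon 139°W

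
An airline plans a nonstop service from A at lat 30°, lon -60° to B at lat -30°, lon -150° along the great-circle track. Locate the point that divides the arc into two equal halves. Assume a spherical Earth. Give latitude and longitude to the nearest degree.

Write both endpoints as unit vectors p₁, p₂ with components (cos φ cos λ, cos φ sin λ, sin φ).
The central angle between the endpoints is δ = arccos(p₁·p₂) ≈ 1.823 rad (104.5°).
Interpolate at f = 1/2 with slerp weights a = sin((1−f)δ)/sin δ ≈ 0.816, b = sin(fδ)/sin δ ≈ 0.816.
p = a·p₁ + b·p₂ ≈ (-0.259, -0.966, 0.000); φ = arcsin(p_z) ≈ 0.00°, λ = atan2(p_y, p_x) ≈ -105.00°.

≈ lat 0°, lon -105°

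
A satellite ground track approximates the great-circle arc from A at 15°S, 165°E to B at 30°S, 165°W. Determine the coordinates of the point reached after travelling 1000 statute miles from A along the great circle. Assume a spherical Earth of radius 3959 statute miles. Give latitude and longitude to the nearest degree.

≈ 23°S, 178°E

The haversine formula gives a central angle δ ≈ 0.547 rad (31.4°) between the endpoints. The total great-circle distance is δ·R ≈ 0.547 × 3959 ≈ 2167 mi, so the target fraction is f = 1000/2167 ≈ 0.461.
Interpolate at f ≈ 0.461 with slerp weights a = sin((1−f)δ)/sin δ ≈ 0.558, b = sin(fδ)/sin δ ≈ 0.480.
p = a·p₁ + b·p₂ ≈ (-0.923, 0.032, -0.385); φ = arcsin(p_z) ≈ -22.62°, λ = atan2(p_y, p_x) ≈ 178.02°.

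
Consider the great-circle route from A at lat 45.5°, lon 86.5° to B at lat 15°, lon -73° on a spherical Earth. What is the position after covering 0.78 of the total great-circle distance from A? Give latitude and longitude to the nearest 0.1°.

≈ lat 39.5°, lon -64.1°

Write both endpoints as unit vectors p₁, p₂ with components (cos φ cos λ, cos φ sin λ, sin φ).
The central angle between the endpoints is δ = arccos(p₁·p₂) ≈ 2.037 rad (116.7°).
Interpolate at f = 0.78 with slerp weights a = sin((1−f)δ)/sin δ ≈ 0.485, b = sin(fδ)/sin δ ≈ 1.119.
p = a·p₁ + b·p₂ ≈ (0.337, -0.695, 0.636); φ = arcsin(p_z) ≈ 39.47°, λ = atan2(p_y, p_x) ≈ -64.13°.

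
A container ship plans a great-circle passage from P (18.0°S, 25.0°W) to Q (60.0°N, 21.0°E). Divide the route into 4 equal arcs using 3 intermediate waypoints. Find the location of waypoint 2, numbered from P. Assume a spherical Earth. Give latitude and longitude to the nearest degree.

≈ (22°N, 10°W)

Write both endpoints as unit vectors p₁, p₂ with components (cos φ cos λ, cos φ sin λ, sin φ).
The central angle between the endpoints is δ = arccos(p₁·p₂) ≈ 1.508 rad (86.4°).
Interpolate at f = 2/4 with slerp weights a = sin((1−f)δ)/sin δ ≈ 0.686, b = sin(fδ)/sin δ ≈ 0.686.
p = a·p₁ + b·p₂ ≈ (0.911, -0.153, 0.382); φ = arcsin(p_z) ≈ 22.46°, λ = atan2(p_y, p_x) ≈ -9.52°.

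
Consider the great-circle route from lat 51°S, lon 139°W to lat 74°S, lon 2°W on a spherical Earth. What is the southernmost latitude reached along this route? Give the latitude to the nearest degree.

The great circle lies in the plane with unit normal n̂ = (p₁ × p₂)/|p₁ × p₂|.
Here n̂_z ≈ +0.151; the vertex latitude is φ_max = arccos|n̂_z| ≈ 81.3°.

≈ 81°S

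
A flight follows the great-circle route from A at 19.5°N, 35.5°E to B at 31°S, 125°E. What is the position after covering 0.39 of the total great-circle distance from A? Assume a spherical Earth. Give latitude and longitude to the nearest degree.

≈ 2°S, 69°E

Convert each endpoint to a unit vector on the sphere (x = cos φ cos λ, y = cos φ sin λ, z = sin φ).
The central angle between the endpoints is δ = arccos(p₁·p₂) ≈ 1.736 rad (99.5°).
Interpolate at f = 0.39 with slerp weights a = sin((1−f)δ)/sin δ ≈ 0.884, b = sin(fδ)/sin δ ≈ 0.635.
p = a·p₁ + b·p₂ ≈ (0.366, 0.930, -0.032); φ = arcsin(p_z) ≈ -1.84°, λ = atan2(p_y, p_x) ≈ 68.51°.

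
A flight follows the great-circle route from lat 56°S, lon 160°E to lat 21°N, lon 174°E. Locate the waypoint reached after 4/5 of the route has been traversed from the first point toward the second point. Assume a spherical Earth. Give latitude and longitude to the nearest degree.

≈ lat 6°N, lon 172°E

Write both endpoints as unit vectors p₁, p₂ with components (cos φ cos λ, cos φ sin λ, sin φ).
The central angle between the endpoints is δ = arccos(p₁·p₂) ≈ 1.360 rad (77.9°).
Interpolate at f = 4/5 with slerp weights a = sin((1−f)δ)/sin δ ≈ 0.275, b = sin(fδ)/sin δ ≈ 0.906.
p = a·p₁ + b·p₂ ≈ (-0.985, 0.141, 0.097); φ = arcsin(p_z) ≈ 5.56°, λ = atan2(p_y, p_x) ≈ 171.86°.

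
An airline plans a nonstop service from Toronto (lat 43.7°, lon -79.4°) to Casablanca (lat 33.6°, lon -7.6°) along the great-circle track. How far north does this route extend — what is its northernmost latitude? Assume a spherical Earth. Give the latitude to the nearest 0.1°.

The great circle lies in the plane with unit normal n̂ = (p₁ × p₂)/|p₁ × p₂|.
Here n̂_z ≈ +0.696; the vertex latitude is φ_max = arccos|n̂_z| ≈ 45.9°.

≈ 45.9°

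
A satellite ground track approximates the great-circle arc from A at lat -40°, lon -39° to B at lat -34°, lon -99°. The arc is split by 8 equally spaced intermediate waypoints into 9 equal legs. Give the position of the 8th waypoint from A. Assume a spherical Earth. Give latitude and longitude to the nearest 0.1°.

≈ lat -36.1°, lon -93.1°

Write both endpoints as unit vectors p₁, p₂ with components (cos φ cos λ, cos φ sin λ, sin φ).
The central angle between the endpoints is δ = arccos(p₁·p₂) ≈ 0.827 rad (47.4°).
Interpolate at f = 8/9 with slerp weights a = sin((1−f)δ)/sin δ ≈ 0.125, b = sin(fδ)/sin δ ≈ 0.911.
p = a·p₁ + b·p₂ ≈ (-0.044, -0.806, -0.590); φ = arcsin(p_z) ≈ -36.14°, λ = atan2(p_y, p_x) ≈ -93.12°.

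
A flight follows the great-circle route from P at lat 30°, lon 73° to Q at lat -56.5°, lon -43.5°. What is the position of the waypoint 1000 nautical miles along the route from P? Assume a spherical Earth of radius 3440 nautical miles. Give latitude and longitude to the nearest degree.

From cos δ = sin φ₁ sin φ₂ + cos φ₁ cos φ₂ cos Δλ, the central angle is δ ≈ 2.253 rad (129.1°). The total great-circle distance is δ·R ≈ 2.253 × 3440 ≈ 7749 nmi, so the target fraction is f = 1000/7749 ≈ 0.129.
Interpolate at f ≈ 0.129 with slerp weights a = sin((1−f)δ)/sin δ ≈ 1.191, b = sin(fδ)/sin δ ≈ 0.369.
p = a·p₁ + b·p₂ ≈ (0.449, 0.846, 0.288); φ = arcsin(p_z) ≈ 16.71°, λ = atan2(p_y, p_x) ≈ 62.02°.

≈ lat 17°, lon 62°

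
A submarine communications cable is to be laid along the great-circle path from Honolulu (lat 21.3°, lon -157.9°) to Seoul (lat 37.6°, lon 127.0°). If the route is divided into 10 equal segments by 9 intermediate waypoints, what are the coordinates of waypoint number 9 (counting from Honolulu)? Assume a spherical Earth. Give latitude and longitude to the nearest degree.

The haversine formula gives a central angle δ ≈ 1.147 rad (65.7°) between the endpoints.
Interpolate at f = 9/10 with slerp weights a = sin((1−f)δ)/sin δ ≈ 0.126, b = sin(fδ)/sin δ ≈ 0.942.
p = a·p₁ + b·p₂ ≈ (-0.557, 0.552, 0.620); φ = arcsin(p_z) ≈ 38.33°, λ = atan2(p_y, p_x) ≈ 135.29°.

≈ lat 38°, lon 135°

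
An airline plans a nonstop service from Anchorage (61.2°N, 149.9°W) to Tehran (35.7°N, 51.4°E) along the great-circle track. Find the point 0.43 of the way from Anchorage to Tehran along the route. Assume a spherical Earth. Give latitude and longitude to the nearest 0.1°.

Convert each endpoint to a unit vector on the sphere (x = cos φ cos λ, y = cos φ sin λ, z = sin φ).
The central angle between the endpoints is δ = arccos(p₁·p₂) ≈ 1.423 rad (81.6°).
Interpolate at f = 0.43 with slerp weights a = sin((1−f)δ)/sin δ ≈ 0.733, b = sin(fδ)/sin δ ≈ 0.581.
p = a·p₁ + b·p₂ ≈ (-0.011, 0.192, 0.981); φ = arcsin(p_z) ≈ 78.94°, λ = atan2(p_y, p_x) ≈ 93.37°.

≈ 78.9°N, 93.4°E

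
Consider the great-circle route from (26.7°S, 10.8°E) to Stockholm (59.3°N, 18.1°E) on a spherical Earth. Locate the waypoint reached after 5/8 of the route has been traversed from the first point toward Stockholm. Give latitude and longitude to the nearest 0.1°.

Write both endpoints as unit vectors p₁, p₂ with components (cos φ cos λ, cos φ sin λ, sin φ).
The central angle between the endpoints is δ = arccos(p₁·p₂) ≈ 1.505 rad (86.2°).
Interpolate at f = 5/8 with slerp weights a = sin((1−f)δ)/sin δ ≈ 0.536, b = sin(fδ)/sin δ ≈ 0.810.
p = a·p₁ + b·p₂ ≈ (0.863, 0.218, 0.455); φ = arcsin(p_z) ≈ 27.08°, λ = atan2(p_y, p_x) ≈ 14.18°.

≈ (27.1°N, 14.2°E)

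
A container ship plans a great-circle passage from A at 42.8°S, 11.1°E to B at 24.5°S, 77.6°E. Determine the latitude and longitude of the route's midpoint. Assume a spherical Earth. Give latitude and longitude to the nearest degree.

≈ 38°S, 48°E

From cos δ = sin φ₁ sin φ₂ + cos φ₁ cos φ₂ cos Δλ, the central angle is δ ≈ 0.991 rad (56.8°).
Interpolate at f = 1/2 with slerp weights a = sin((1−f)δ)/sin δ ≈ 0.568, b = sin(fδ)/sin δ ≈ 0.568.
p = a·p₁ + b·p₂ ≈ (0.520, 0.585, -0.622); φ = arcsin(p_z) ≈ -38.45°, λ = atan2(p_y, p_x) ≈ 48.37°.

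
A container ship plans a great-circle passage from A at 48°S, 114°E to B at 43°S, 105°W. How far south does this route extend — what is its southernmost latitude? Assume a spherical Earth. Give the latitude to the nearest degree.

≈ 72°S

The great circle lies in the plane with unit normal n̂ = (p₁ × p₂)/|p₁ × p₂|.
Here n̂_z ≈ +0.310; the vertex latitude is φ_max = arccos|n̂_z| ≈ 71.9°.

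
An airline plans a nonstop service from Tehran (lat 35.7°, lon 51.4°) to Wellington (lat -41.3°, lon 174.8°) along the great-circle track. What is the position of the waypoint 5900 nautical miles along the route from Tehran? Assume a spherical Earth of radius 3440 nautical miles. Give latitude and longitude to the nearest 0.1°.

Convert each endpoint to a unit vector on the sphere (x = cos φ cos λ, y = cos φ sin λ, z = sin φ).
The central angle between the endpoints is δ = arccos(p₁·p₂) ≈ 2.376 rad (136.1°). The total great-circle distance is δ·R ≈ 2.376 × 3440 ≈ 8173 nmi, so the target fraction is f = 5900/8173 ≈ 0.722.
Interpolate at f ≈ 0.722 with slerp weights a = sin((1−f)δ)/sin δ ≈ 0.886, b = sin(fδ)/sin δ ≈ 1.428.
p = a·p₁ + b·p₂ ≈ (-0.620, 0.659, -0.426); φ = arcsin(p_z) ≈ -25.19°, λ = atan2(p_y, p_x) ≈ 133.22°.

≈ lat -25.2°, lon 133.2°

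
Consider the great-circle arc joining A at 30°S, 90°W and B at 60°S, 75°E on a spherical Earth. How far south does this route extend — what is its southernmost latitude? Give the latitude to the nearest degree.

≈ 84°S

The great circle lies in the plane with unit normal n̂ = (p₁ × p₂)/|p₁ × p₂|.
Here n̂_z ≈ +0.112; the vertex latitude is φ_max = arccos|n̂_z| ≈ 83.6°.
Check via Clairaut: cos φ_max = |cos φ₁| · sin C = cos(30.0°)·sin(172.6°) ≈ 0.112, again giving ≈ 83.6°.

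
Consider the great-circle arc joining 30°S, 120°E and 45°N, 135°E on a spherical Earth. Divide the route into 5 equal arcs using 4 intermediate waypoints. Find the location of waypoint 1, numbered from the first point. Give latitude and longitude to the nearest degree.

≈ 15°S, 123°E

Convert each endpoint to a unit vector on the sphere (x = cos φ cos λ, y = cos φ sin λ, z = sin φ).
The central angle between the endpoints is δ = arccos(p₁·p₂) ≈ 1.331 rad (76.2°).
Interpolate at f = 1/5 with slerp weights a = sin((1−f)δ)/sin δ ≈ 0.900, b = sin(fδ)/sin δ ≈ 0.271.
p = a·p₁ + b·p₂ ≈ (-0.525, 0.811, -0.259); φ = arcsin(p_z) ≈ -14.99°, λ = atan2(p_y, p_x) ≈ 122.94°.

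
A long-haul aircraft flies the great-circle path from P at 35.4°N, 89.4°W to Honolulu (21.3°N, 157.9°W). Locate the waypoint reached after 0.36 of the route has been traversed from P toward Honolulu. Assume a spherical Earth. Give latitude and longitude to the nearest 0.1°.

Write both endpoints as unit vectors p₁, p₂ with components (cos φ cos λ, cos φ sin λ, sin φ).
The central angle between the endpoints is δ = arccos(p₁·p₂) ≈ 1.060 rad (60.7°).
Interpolate at f = 0.36 with slerp weights a = sin((1−f)δ)/sin δ ≈ 0.719, b = sin(fδ)/sin δ ≈ 0.427.
p = a·p₁ + b·p₂ ≈ (-0.362, -0.736, 0.572); φ = arcsin(p_z) ≈ 34.88°, λ = atan2(p_y, p_x) ≈ -116.21°.

≈ 34.9°N, 116.2°W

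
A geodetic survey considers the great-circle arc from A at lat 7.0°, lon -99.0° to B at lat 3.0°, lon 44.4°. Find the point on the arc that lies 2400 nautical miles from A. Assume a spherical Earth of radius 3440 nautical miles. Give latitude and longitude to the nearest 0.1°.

≈ lat 14.4°, lon -59.0°

Write both endpoints as unit vectors p₁, p₂ with components (cos φ cos λ, cos φ sin λ, sin φ).
The central angle between the endpoints is δ = arccos(p₁·p₂) ≈ 2.481 rad (142.1°). The total great-circle distance is δ·R ≈ 2.481 × 3440 ≈ 8533 nmi, so the target fraction is f = 2400/8533 ≈ 0.281.
Interpolate at f ≈ 0.281 with slerp weights a = sin((1−f)δ)/sin δ ≈ 1.592, b = sin(fδ)/sin δ ≈ 1.046.
p = a·p₁ + b·p₂ ≈ (0.499, -0.830, 0.249); φ = arcsin(p_z) ≈ 14.41°, λ = atan2(p_y, p_x) ≈ -58.96°.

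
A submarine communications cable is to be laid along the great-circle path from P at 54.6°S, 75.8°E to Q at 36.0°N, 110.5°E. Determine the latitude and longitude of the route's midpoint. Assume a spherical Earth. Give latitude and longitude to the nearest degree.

≈ 10°S, 96°E

Convert each endpoint to a unit vector on the sphere (x = cos φ cos λ, y = cos φ sin λ, z = sin φ).
The central angle between the endpoints is δ = arccos(p₁·p₂) ≈ 1.665 rad (95.4°).
Interpolate at f = 1/2 with slerp weights a = sin((1−f)δ)/sin δ ≈ 0.743, b = sin(fδ)/sin δ ≈ 0.743.
p = a·p₁ + b·p₂ ≈ (-0.105, 0.980, -0.169); φ = arcsin(p_z) ≈ -9.72°, λ = atan2(p_y, p_x) ≈ 96.11°.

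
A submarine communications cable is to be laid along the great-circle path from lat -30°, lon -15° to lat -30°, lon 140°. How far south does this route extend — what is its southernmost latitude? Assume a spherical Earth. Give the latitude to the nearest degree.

The great circle lies in the plane with unit normal n̂ = (p₁ × p₂)/|p₁ × p₂|.
Here n̂_z ≈ +0.351; the vertex latitude is φ_max = arccos|n̂_z| ≈ 69.4°.
Check via Clairaut: cos φ_max = |cos φ₁| · sin C = cos(30.0°)·sin(156.1°) ≈ 0.351, again giving ≈ 69.4°.

≈ -69°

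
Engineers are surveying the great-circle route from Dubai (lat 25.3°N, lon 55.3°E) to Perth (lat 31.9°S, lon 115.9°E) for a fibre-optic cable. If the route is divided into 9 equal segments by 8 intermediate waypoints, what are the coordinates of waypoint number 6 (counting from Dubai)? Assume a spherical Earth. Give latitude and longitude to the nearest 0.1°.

Write both endpoints as unit vectors p₁, p₂ with components (cos φ cos λ, cos φ sin λ, sin φ).
The central angle between the endpoints is δ = arccos(p₁·p₂) ≈ 1.419 rad (81.3°).
Interpolate at f = 6/9 with slerp weights a = sin((1−f)δ)/sin δ ≈ 0.461, b = sin(fδ)/sin δ ≈ 0.821.
p = a·p₁ + b·p₂ ≈ (-0.067, 0.969, -0.237); φ = arcsin(p_z) ≈ -13.69°, λ = atan2(p_y, p_x) ≈ 93.96°.

≈ lat 13.7°S, lon 94.0°E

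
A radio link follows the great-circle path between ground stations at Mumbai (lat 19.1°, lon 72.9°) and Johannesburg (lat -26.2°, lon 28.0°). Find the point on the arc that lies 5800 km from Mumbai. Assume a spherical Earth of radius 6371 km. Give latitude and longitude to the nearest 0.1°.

Convert each endpoint to a unit vector on the sphere (x = cos φ cos λ, y = cos φ sin λ, z = sin φ).
The central angle between the endpoints is δ = arccos(p₁·p₂) ≈ 1.097 rad (62.9°). The total great-circle distance is δ·R ≈ 1.097 × 6371 ≈ 6990 km, so the target fraction is f = 5800/6990 ≈ 0.830.
Interpolate at f ≈ 0.830 with slerp weights a = sin((1−f)δ)/sin δ ≈ 0.209, b = sin(fδ)/sin δ ≈ 0.887.
p = a·p₁ + b·p₂ ≈ (0.761, 0.562, -0.324); φ = arcsin(p_z) ≈ -18.88°, λ = atan2(p_y, p_x) ≈ 36.46°.

≈ lat -18.9°, lon 36.5°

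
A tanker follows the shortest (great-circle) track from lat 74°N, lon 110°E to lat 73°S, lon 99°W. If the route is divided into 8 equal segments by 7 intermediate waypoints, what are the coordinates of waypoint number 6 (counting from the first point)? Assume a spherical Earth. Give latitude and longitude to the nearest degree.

Convert each endpoint to a unit vector on the sphere (x = cos φ cos λ, y = cos φ sin λ, z = sin φ).
The central angle between the endpoints is δ = arccos(p₁·p₂) ≈ 2.998 rad (171.8°).
Interpolate at f = 6/8 with slerp weights a = sin((1−f)δ)/sin δ ≈ 4.769, b = sin(fδ)/sin δ ≈ 5.452.
p = a·p₁ + b·p₂ ≈ (-0.699, -0.339, -0.630); φ = arcsin(p_z) ≈ -39.02°, λ = atan2(p_y, p_x) ≈ -154.12°.

≈ lat 39°S, lon 154°W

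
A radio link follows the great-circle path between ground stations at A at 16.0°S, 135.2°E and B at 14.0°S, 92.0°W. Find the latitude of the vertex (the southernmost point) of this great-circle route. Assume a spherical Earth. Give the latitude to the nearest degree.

≈ 34°S

The great circle lies in the plane with unit normal n̂ = (p₁ × p₂)/|p₁ × p₂|.
Here n̂_z ≈ +0.831; the vertex latitude is φ_max = arccos|n̂_z| ≈ 33.8°.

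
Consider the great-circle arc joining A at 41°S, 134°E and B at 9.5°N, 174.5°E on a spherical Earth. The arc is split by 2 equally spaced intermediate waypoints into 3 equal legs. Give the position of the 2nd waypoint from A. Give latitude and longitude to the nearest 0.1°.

≈ 8.0°S, 163.0°E

Convert each endpoint to a unit vector on the sphere (x = cos φ cos λ, y = cos φ sin λ, z = sin φ).
The central angle between the endpoints is δ = arccos(p₁·p₂) ≈ 1.095 rad (62.8°).
Interpolate at f = 2/3 with slerp weights a = sin((1−f)δ)/sin δ ≈ 0.402, b = sin(fδ)/sin δ ≈ 0.750.
p = a·p₁ + b·p₂ ≈ (-0.947, 0.289, -0.140); φ = arcsin(p_z) ≈ -8.03°, λ = atan2(p_y, p_x) ≈ 163.03°.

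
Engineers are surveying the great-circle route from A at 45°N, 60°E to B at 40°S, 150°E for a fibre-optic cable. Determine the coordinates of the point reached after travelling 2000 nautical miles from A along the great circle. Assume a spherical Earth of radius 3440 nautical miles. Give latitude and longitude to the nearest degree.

Write both endpoints as unit vectors p₁, p₂ with components (cos φ cos λ, cos φ sin λ, sin φ).
The central angle between the endpoints is δ = arccos(p₁·p₂) ≈ 2.043 rad (117.0°). The total great-circle distance is δ·R ≈ 2.043 × 3440 ≈ 7027 nmi, so the target fraction is f = 2000/7027 ≈ 0.285.
Interpolate at f ≈ 0.285 with slerp weights a = sin((1−f)δ)/sin δ ≈ 1.116, b = sin(fδ)/sin δ ≈ 0.617.
p = a·p₁ + b·p₂ ≈ (-0.014, 0.920, 0.393); φ = arcsin(p_z) ≈ 23.13°, λ = atan2(p_y, p_x) ≈ 90.90°.

≈ 23°N, 91°E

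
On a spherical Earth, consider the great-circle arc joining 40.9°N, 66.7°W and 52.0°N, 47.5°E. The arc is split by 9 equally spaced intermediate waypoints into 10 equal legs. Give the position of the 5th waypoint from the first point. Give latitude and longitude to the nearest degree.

Write both endpoints as unit vectors p₁, p₂ with components (cos φ cos λ, cos φ sin λ, sin φ).
The central angle between the endpoints is δ = arccos(p₁·p₂) ≈ 1.240 rad (71.0°).
Interpolate at f = 5/10 with slerp weights a = sin((1−f)δ)/sin δ ≈ 0.614, b = sin(fδ)/sin δ ≈ 0.614.
p = a·p₁ + b·p₂ ≈ (0.439, -0.148, 0.886); φ = arcsin(p_z) ≈ 62.40°, λ = atan2(p_y, p_x) ≈ -18.58°.

≈ 62°N, 19°W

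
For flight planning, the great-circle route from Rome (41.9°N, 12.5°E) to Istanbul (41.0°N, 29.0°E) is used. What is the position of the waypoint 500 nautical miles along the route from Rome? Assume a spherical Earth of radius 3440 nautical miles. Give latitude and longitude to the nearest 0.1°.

Convert each endpoint to a unit vector on the sphere (x = cos φ cos λ, y = cos φ sin λ, z = sin φ).
The central angle between the endpoints is δ = arccos(p₁·p₂) ≈ 0.216 rad (12.4°). The total great-circle distance is δ·R ≈ 0.216 × 3440 ≈ 743 nmi, so the target fraction is f = 500/743 ≈ 0.673.
Interpolate at f ≈ 0.673 with slerp weights a = sin((1−f)δ)/sin δ ≈ 0.330, b = sin(fδ)/sin δ ≈ 0.676.
p = a·p₁ + b·p₂ ≈ (0.685, 0.300, 0.663); φ = arcsin(p_z) ≈ 41.55°, λ = atan2(p_y, p_x) ≈ 23.66°.

≈ 41.6°N, 23.7°E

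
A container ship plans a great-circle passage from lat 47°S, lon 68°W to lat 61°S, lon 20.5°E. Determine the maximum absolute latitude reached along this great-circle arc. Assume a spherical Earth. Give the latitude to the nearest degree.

≈ 64°S

The great circle lies in the plane with unit normal n̂ = (p₁ × p₂)/|p₁ × p₂|.
Here n̂_z ≈ +0.434; the vertex latitude is φ_max = arccos|n̂_z| ≈ 64.3°.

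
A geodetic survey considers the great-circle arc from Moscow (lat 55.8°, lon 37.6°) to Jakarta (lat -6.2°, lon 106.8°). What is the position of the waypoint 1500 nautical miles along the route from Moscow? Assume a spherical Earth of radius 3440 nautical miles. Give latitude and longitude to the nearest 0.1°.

Convert each endpoint to a unit vector on the sphere (x = cos φ cos λ, y = cos φ sin λ, z = sin φ).
The central angle between the endpoints is δ = arccos(p₁·p₂) ≈ 1.461 rad (83.7°). The total great-circle distance is δ·R ≈ 1.461 × 3440 ≈ 5027 nmi, so the target fraction is f = 1500/5027 ≈ 0.298.
Interpolate at f ≈ 0.298 with slerp weights a = sin((1−f)δ)/sin δ ≈ 0.860, b = sin(fδ)/sin δ ≈ 0.425.
p = a·p₁ + b·p₂ ≈ (0.261, 0.699, 0.665); φ = arcsin(p_z) ≈ 41.72°, λ = atan2(p_y, p_x) ≈ 69.54°.

≈ lat 41.7°, lon 69.5°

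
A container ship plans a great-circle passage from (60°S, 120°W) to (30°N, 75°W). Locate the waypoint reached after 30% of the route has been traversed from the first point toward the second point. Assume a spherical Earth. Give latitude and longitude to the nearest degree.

≈ (34°S, 99°W)

Convert each endpoint to a unit vector on the sphere (x = cos φ cos λ, y = cos φ sin λ, z = sin φ).
The central angle between the endpoints is δ = arccos(p₁·p₂) ≈ 1.698 rad (97.3°).
Interpolate at f = 0.30 with slerp weights a = sin((1−f)δ)/sin δ ≈ 0.935, b = sin(fδ)/sin δ ≈ 0.492.
p = a·p₁ + b·p₂ ≈ (-0.124, -0.816, -0.564); φ = arcsin(p_z) ≈ -34.35°, λ = atan2(p_y, p_x) ≈ -98.61°.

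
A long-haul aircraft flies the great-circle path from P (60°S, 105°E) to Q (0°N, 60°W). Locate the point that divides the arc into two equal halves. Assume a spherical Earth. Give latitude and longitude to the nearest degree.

From cos δ = sin φ₁ sin φ₂ + cos φ₁ cos φ₂ cos Δλ, the central angle is δ ≈ 2.075 rad (118.9°).
Interpolate at f = 1/2 with slerp weights a = sin((1−f)δ)/sin δ ≈ 0.983, b = sin(fδ)/sin δ ≈ 0.983.
p = a·p₁ + b·p₂ ≈ (0.364, -0.377, -0.852); φ = arcsin(p_z) ≈ -58.39°, λ = atan2(p_y, p_x) ≈ -45.95°.

≈ (58°S, 46°W)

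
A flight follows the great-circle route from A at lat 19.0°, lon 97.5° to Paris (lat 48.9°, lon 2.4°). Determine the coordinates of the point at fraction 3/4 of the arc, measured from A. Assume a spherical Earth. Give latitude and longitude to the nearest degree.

≈ lat 51°, lon 33°

The haversine formula gives a central angle δ ≈ 1.380 rad (79.0°) between the endpoints.
Interpolate at f = 3/4 with slerp weights a = sin((1−f)δ)/sin δ ≈ 0.344, b = sin(fδ)/sin δ ≈ 0.876.
p = a·p₁ + b·p₂ ≈ (0.533, 0.347, 0.772); φ = arcsin(p_z) ≈ 50.53°, λ = atan2(p_y, p_x) ≈ 33.08°.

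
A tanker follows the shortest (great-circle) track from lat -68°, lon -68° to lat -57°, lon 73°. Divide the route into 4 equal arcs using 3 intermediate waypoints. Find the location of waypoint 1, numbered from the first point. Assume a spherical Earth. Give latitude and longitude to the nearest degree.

≈ lat -78°, lon -39°

Convert each endpoint to a unit vector on the sphere (x = cos φ cos λ, y = cos φ sin λ, z = sin φ).
The central angle between the endpoints is δ = arccos(p₁·p₂) ≈ 0.903 rad (51.8°).
Interpolate at f = 1/4 with slerp weights a = sin((1−f)δ)/sin δ ≈ 0.798, b = sin(fδ)/sin δ ≈ 0.285.
p = a·p₁ + b·p₂ ≈ (0.157, -0.129, -0.979); φ = arcsin(p_z) ≈ -78.27°, λ = atan2(p_y, p_x) ≈ -39.28°.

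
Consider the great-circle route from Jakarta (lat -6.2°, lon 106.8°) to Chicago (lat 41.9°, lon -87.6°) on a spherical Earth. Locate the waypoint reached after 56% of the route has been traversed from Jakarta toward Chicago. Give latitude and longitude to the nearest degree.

≈ lat 66°, lon 153°

Convert each endpoint to a unit vector on the sphere (x = cos φ cos λ, y = cos φ sin λ, z = sin φ).
The central angle between the endpoints is δ = arccos(p₁·p₂) ≈ 2.480 rad (142.1°).
Interpolate at f = 0.56 with slerp weights a = sin((1−f)δ)/sin δ ≈ 1.443, b = sin(fδ)/sin δ ≈ 1.600.
p = a·p₁ + b·p₂ ≈ (-0.365, 0.184, 0.913); φ = arcsin(p_z) ≈ 65.89°, λ = atan2(p_y, p_x) ≈ 153.27°.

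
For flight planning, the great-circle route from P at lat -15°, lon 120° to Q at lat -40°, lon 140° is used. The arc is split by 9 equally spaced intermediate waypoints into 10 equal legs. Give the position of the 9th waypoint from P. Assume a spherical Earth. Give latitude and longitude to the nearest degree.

The haversine formula gives a central angle δ ≈ 0.532 rad (30.5°) between the endpoints.
Interpolate at f = 9/10 with slerp weights a = sin((1−f)δ)/sin δ ≈ 0.105, b = sin(fδ)/sin δ ≈ 0.908.
p = a·p₁ + b·p₂ ≈ (-0.584, 0.535, -0.611); φ = arcsin(p_z) ≈ -37.66°, λ = atan2(p_y, p_x) ≈ 137.49°.

≈ lat -38°, lon 137°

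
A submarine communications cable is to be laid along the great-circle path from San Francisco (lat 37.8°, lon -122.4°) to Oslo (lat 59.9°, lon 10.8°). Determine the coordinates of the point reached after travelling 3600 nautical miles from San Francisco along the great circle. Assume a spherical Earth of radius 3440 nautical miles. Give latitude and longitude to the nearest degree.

≈ lat 70°, lon -16°

Write both endpoints as unit vectors p₁, p₂ with components (cos φ cos λ, cos φ sin λ, sin φ).
The central angle between the endpoints is δ = arccos(p₁·p₂) ≈ 1.309 rad (75.0°). The total great-circle distance is δ·R ≈ 1.309 × 3440 ≈ 4502 nmi, so the target fraction is f = 3600/4502 ≈ 0.800.
Interpolate at f ≈ 0.800 with slerp weights a = sin((1−f)δ)/sin δ ≈ 0.268, b = sin(fδ)/sin δ ≈ 0.896.
p = a·p₁ + b·p₂ ≈ (0.328, -0.095, 0.940); φ = arcsin(p_z) ≈ 70.04°, λ = atan2(p_y, p_x) ≈ -16.14°.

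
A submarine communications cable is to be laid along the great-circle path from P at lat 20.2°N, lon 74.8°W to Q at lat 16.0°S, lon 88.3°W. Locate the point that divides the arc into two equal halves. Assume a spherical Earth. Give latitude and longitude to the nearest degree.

From cos δ = sin φ₁ sin φ₂ + cos φ₁ cos φ₂ cos Δλ, the central angle is δ ≈ 0.673 rad (38.6°).
Interpolate at f = 1/2 with slerp weights a = sin((1−f)δ)/sin δ ≈ 0.530, b = sin(fδ)/sin δ ≈ 0.530.
p = a·p₁ + b·p₂ ≈ (0.145, -0.989, 0.037); φ = arcsin(p_z) ≈ 2.11°, λ = atan2(p_y, p_x) ≈ -81.63°.

≈ lat 2°N, lon 82°W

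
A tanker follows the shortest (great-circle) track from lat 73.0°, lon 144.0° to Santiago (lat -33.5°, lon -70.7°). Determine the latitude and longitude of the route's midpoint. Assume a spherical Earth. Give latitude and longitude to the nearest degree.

From cos δ = sin φ₁ sin φ₂ + cos φ₁ cos φ₂ cos Δλ, the central angle is δ ≈ 2.387 rad (136.7°).
Interpolate at f = 1/2 with slerp weights a = sin((1−f)δ)/sin δ ≈ 1.356, b = sin(fδ)/sin δ ≈ 1.356.
p = a·p₁ + b·p₂ ≈ (0.053, -0.834, 0.549); φ = arcsin(p_z) ≈ 33.27°, λ = atan2(p_y, p_x) ≈ -86.37°.

≈ lat 33°, lon -86°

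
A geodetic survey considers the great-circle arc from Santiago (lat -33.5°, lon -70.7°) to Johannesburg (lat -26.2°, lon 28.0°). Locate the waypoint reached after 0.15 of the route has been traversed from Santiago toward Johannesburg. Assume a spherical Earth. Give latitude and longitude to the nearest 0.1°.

≈ lat -38.2°, lon -56.6°

Write both endpoints as unit vectors p₁, p₂ with components (cos φ cos λ, cos φ sin λ, sin φ).
The central angle between the endpoints is δ = arccos(p₁·p₂) ≈ 1.440 rad (82.5°).
Interpolate at f = 0.15 with slerp weights a = sin((1−f)δ)/sin δ ≈ 0.949, b = sin(fδ)/sin δ ≈ 0.216.
p = a·p₁ + b·p₂ ≈ (0.433, -0.655, -0.619); φ = arcsin(p_z) ≈ -38.24°, λ = atan2(p_y, p_x) ≈ -56.57°.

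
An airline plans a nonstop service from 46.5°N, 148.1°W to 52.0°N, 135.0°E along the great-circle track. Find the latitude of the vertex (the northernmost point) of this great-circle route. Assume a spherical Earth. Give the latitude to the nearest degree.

The great circle lies in the plane with unit normal n̂ = (p₁ × p₂)/|p₁ × p₂|.
Here n̂_z ≈ -0.554; the vertex latitude is φ_max = arccos|n̂_z| ≈ 56.3°.
Check via Clairaut: cos φ_max = |cos φ₁| · sin C = cos(46.5°)·sin(53.7°) ≈ 0.554, again giving ≈ 56.3°.

≈ 56°N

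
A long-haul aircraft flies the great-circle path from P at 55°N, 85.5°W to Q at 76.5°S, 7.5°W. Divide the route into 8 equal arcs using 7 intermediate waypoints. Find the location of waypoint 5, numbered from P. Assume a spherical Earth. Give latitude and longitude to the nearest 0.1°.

≈ 30.1°S, 61.1°W

The haversine formula gives a central angle δ ≈ 2.448 rad (140.2°) between the endpoints.
Interpolate at f = 5/8 with slerp weights a = sin((1−f)δ)/sin δ ≈ 1.242, b = sin(fδ)/sin δ ≈ 1.562.
p = a·p₁ + b·p₂ ≈ (0.417, -0.758, -0.502); φ = arcsin(p_z) ≈ -30.11°, λ = atan2(p_y, p_x) ≈ -61.15°.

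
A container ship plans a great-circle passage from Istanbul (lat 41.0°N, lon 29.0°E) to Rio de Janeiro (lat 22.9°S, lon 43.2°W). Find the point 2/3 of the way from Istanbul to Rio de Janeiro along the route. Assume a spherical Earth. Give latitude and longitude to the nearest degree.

≈ lat 0°N, lon 22°W

The haversine formula gives a central angle δ ≈ 1.614 rad (92.5°) between the endpoints.
Interpolate at f = 2/3 with slerp weights a = sin((1−f)δ)/sin δ ≈ 0.513, b = sin(fδ)/sin δ ≈ 0.881.
p = a·p₁ + b·p₂ ≈ (0.930, -0.368, -0.006); φ = arcsin(p_z) ≈ -0.36°, λ = atan2(p_y, p_x) ≈ -21.58°.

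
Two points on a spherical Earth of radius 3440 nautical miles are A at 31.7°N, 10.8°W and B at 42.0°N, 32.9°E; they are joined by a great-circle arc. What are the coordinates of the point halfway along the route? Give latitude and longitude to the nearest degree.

Write both endpoints as unit vectors p₁, p₂ with components (cos φ cos λ, cos φ sin λ, sin φ).
The central angle between the endpoints is δ = arccos(p₁·p₂) ≈ 0.629 rad (36.0°).
Interpolate at f = 1/2 with slerp weights a = sin((1−f)δ)/sin δ ≈ 0.526, b = sin(fδ)/sin δ ≈ 0.526.
p = a·p₁ + b·p₂ ≈ (0.767, 0.128, 0.628); φ = arcsin(p_z) ≈ 38.91°, λ = atan2(p_y, p_x) ≈ 9.50°.

≈ 39°N, 9°E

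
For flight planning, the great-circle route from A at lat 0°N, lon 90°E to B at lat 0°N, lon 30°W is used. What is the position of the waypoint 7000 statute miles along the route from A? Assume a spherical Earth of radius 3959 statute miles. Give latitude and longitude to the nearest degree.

Convert each endpoint to a unit vector on the sphere (x = cos φ cos λ, y = cos φ sin λ, z = sin φ).
The central angle between the endpoints is δ = arccos(p₁·p₂) ≈ 2.094 rad (120.0°). The total great-circle distance is δ·R ≈ 2.094 × 3959 ≈ 8292 mi, so the target fraction is f = 7000/8292 ≈ 0.844.
Interpolate at f ≈ 0.844 with slerp weights a = sin((1−f)δ)/sin δ ≈ 0.370, b = sin(fδ)/sin δ ≈ 1.132.
p = a·p₁ + b·p₂ ≈ (0.981, -0.196, 0.000); φ = arcsin(p_z) ≈ 0.00°, λ = atan2(p_y, p_x) ≈ -11.31°.

≈ lat 0°N, lon 11°W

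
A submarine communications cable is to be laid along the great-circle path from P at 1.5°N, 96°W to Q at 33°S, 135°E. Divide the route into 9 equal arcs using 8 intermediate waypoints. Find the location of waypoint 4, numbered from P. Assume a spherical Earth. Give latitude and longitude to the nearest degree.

≈ 30°S, 143°W

Write both endpoints as unit vectors p₁, p₂ with components (cos φ cos λ, cos φ sin λ, sin φ).
The central angle between the endpoints is δ = arccos(p₁·p₂) ≈ 2.143 rad (122.8°).
Interpolate at f = 4/9 with slerp weights a = sin((1−f)δ)/sin δ ≈ 1.105, b = sin(fδ)/sin δ ≈ 0.970.
p = a·p₁ + b·p₂ ≈ (-0.690, -0.523, -0.499); φ = arcsin(p_z) ≈ -29.95°, λ = atan2(p_y, p_x) ≈ -142.83°.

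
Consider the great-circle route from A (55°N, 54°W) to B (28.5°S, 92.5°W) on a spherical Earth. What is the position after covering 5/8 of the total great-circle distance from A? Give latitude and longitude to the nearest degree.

Convert each endpoint to a unit vector on the sphere (x = cos φ cos λ, y = cos φ sin λ, z = sin φ).
The central angle between the endpoints is δ = arccos(p₁·p₂) ≈ 1.567 rad (89.8°).
Interpolate at f = 5/8 with slerp weights a = sin((1−f)δ)/sin δ ≈ 0.554, b = sin(fδ)/sin δ ≈ 0.830.
p = a·p₁ + b·p₂ ≈ (0.155, -0.986, 0.058); φ = arcsin(p_z) ≈ 3.33°, λ = atan2(p_y, p_x) ≈ -81.06°.

≈ (3°N, 81°W)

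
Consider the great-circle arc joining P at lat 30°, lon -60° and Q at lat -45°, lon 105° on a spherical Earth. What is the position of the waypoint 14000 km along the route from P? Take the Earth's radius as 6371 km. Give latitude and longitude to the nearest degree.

≈ lat -61°, lon 51°

From cos δ = sin φ₁ sin φ₂ + cos φ₁ cos φ₂ cos Δλ, the central angle is δ ≈ 2.809 rad (160.9°). The total great-circle distance is δ·R ≈ 2.809 × 6371 ≈ 17893 km, so the target fraction is f = 14000/17893 ≈ 0.782.
Interpolate at f ≈ 0.782 with slerp weights a = sin((1−f)δ)/sin δ ≈ 1.755, b = sin(fδ)/sin δ ≈ 2.478.
p = a·p₁ + b·p₂ ≈ (0.307, 0.376, -0.874); φ = arcsin(p_z) ≈ -60.98°, λ = atan2(p_y, p_x) ≈ 50.80°.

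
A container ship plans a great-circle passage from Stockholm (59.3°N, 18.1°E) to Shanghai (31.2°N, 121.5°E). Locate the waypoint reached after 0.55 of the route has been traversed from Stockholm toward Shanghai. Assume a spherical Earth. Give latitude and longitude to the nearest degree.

Convert each endpoint to a unit vector on the sphere (x = cos φ cos λ, y = cos φ sin λ, z = sin φ).
The central angle between the endpoints is δ = arccos(p₁·p₂) ≈ 1.219 rad (69.9°).
Interpolate at f = 0.55 with slerp weights a = sin((1−f)δ)/sin δ ≈ 0.556, b = sin(fδ)/sin δ ≈ 0.662.
p = a·p₁ + b·p₂ ≈ (-0.026, 0.571, 0.821); φ = arcsin(p_z) ≈ 55.15°, λ = atan2(p_y, p_x) ≈ 92.63°.

≈ 55°N, 93°E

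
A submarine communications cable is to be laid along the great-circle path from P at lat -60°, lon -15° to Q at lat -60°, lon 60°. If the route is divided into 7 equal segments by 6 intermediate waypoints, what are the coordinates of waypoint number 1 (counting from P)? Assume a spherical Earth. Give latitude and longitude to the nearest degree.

Convert each endpoint to a unit vector on the sphere (x = cos φ cos λ, y = cos φ sin λ, z = sin φ).
The central angle between the endpoints is δ = arccos(p₁·p₂) ≈ 0.619 rad (35.4°).
Interpolate at f = 1/7 with slerp weights a = sin((1−f)δ)/sin δ ≈ 0.872, b = sin(fδ)/sin δ ≈ 0.152.
p = a·p₁ + b·p₂ ≈ (0.459, -0.047, -0.887); φ = arcsin(p_z) ≈ -62.51°, λ = atan2(p_y, p_x) ≈ -5.84°.

≈ lat -63°, lon -6°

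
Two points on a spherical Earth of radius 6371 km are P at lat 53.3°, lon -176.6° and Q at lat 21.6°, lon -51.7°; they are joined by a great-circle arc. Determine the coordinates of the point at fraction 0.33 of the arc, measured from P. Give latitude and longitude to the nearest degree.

≈ lat 63°, lon -120°

The haversine formula gives a central angle δ ≈ 1.594 rad (91.3°) between the endpoints.
Interpolate at f = 0.33 with slerp weights a = sin((1−f)δ)/sin δ ≈ 0.876, b = sin(fδ)/sin δ ≈ 0.502.
p = a·p₁ + b·p₂ ≈ (-0.233, -0.397, 0.887); φ = arcsin(p_z) ≈ 62.55°, λ = atan2(p_y, p_x) ≈ -120.43°.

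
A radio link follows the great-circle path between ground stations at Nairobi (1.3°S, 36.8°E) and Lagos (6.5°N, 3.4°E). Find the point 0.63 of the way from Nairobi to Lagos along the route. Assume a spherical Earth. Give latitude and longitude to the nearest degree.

≈ 4°N, 16°E

Convert each endpoint to a unit vector on the sphere (x = cos φ cos λ, y = cos φ sin λ, z = sin φ).
The central angle between the endpoints is δ = arccos(p₁·p₂) ≈ 0.598 rad (34.2°).
Interpolate at f = 0.63 with slerp weights a = sin((1−f)δ)/sin δ ≈ 0.390, b = sin(fδ)/sin δ ≈ 0.653.
p = a·p₁ + b·p₂ ≈ (0.960, 0.272, 0.065); φ = arcsin(p_z) ≈ 3.73°, λ = atan2(p_y, p_x) ≈ 15.81°.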